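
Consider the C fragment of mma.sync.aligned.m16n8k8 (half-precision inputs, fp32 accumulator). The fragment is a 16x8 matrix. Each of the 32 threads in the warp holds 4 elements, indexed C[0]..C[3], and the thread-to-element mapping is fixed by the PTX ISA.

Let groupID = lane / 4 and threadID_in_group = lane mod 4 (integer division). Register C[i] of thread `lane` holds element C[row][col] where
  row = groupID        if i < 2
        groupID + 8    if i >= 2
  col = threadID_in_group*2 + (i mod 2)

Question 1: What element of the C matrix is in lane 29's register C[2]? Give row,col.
lane 29→29/4=7, 29 mod 4=1
i=2  r:7+8→15  c:2·1+0→2

15,2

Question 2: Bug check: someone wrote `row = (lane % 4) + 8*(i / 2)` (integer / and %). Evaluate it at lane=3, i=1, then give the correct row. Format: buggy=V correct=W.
`(lane % 4) + 8*(i / 2)`[3,1]->3
lane 3: gid=0 (3/4), tid=3 (3%4)
i=1: r=0+0=0, c=3*2+1=7
row: 3 vs 0

buggy=3 correct=0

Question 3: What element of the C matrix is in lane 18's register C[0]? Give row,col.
4,4

lane 18: g=4 (18/4), t=2 (18%4)
i=0: r=4+0=4, c=2*2+0=4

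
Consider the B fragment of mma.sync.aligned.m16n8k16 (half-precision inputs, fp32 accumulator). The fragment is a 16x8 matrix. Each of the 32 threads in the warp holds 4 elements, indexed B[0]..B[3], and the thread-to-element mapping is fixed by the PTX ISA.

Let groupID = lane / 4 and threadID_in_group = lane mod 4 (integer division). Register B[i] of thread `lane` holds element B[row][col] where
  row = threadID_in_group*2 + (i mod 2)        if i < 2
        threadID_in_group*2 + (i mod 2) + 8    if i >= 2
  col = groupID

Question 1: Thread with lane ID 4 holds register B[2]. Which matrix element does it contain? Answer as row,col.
lane 4: gr=1 (4/4), th=0 (4%4)
i=2: r=0*2+0+8=8, c=gr=1

8,1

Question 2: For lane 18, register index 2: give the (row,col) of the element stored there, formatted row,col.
lane 18: g=4 (18/4), t=2 (18%4)
i=2: r=2*2+0+8=12, c=g=4

12,4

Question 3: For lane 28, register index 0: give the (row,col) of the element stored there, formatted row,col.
0,7

28: gid=7,tid=0
[0] (0*2+0+0,7) = (0,7)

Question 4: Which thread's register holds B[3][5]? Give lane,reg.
c: 5->gid=5  r: 3->r8=0,tid=1,i&1=1
L=5*4+1=21  i=0*2+1=1

21,1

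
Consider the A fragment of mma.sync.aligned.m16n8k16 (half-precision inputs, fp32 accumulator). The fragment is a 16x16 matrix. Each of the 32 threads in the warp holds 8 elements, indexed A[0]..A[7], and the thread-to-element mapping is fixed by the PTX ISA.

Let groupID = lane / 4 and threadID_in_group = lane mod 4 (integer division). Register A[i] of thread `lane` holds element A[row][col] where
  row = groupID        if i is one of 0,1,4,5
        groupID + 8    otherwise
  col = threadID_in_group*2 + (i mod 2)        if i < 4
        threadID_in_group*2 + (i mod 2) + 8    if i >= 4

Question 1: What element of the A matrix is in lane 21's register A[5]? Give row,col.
21: g=5,t=1
[5] (5+0,1*2+1+8) = (5,11)

5,11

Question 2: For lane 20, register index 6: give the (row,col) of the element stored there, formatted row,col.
13,8

L=20=>grp=20>>2=5, tig=20&3=0
[6]=>row 5+8=13  col 0·2+0+8=8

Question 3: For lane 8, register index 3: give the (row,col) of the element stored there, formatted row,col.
lane 8→8/4=2, 8 mod 4=0
i=3  r:2+8→10  c:2·0+1+0→1

10,1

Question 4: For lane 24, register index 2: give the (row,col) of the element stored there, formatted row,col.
14,0

lane 24=>24/4=6, 24 mod 4=0
i=2  r:6+8=>14  c:2·0+0+0=>0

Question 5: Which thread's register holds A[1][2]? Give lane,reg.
5,0

r: 1->gid=1,r8=0  c: 2->c8=0,tid=1,i&1=0
L=1*4+1=5  i=0*4+0*2+0=0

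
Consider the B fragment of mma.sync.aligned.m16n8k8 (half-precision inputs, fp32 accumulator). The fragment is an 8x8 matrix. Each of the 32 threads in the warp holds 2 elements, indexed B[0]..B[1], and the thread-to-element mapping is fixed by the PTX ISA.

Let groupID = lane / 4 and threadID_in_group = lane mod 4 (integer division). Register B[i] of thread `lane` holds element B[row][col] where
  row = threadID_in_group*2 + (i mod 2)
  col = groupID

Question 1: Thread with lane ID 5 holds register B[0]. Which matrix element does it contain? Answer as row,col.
5: g=1,t=1
[0] (1*2+0,1) = (2,1)

2,1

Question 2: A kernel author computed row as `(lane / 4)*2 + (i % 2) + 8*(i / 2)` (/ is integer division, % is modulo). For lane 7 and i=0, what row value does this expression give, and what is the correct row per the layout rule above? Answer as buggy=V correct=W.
`(lane / 4)*2 + (i % 2) + 8*(i / 2)`[7,0]->2
7: gid=1,tid=3
[0] (3*2+0,1) = (6,1)
row: 2 vs 6

buggy=2 correct=6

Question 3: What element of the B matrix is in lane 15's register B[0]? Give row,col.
6,3

15: grp=3,tig=3
[0] (3*2+0,3) = (6,3)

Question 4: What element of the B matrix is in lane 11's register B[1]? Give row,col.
lane 11=>11/4=2, 11 mod 4=3
i=1  r:2·3+1=>7  c:2

7,2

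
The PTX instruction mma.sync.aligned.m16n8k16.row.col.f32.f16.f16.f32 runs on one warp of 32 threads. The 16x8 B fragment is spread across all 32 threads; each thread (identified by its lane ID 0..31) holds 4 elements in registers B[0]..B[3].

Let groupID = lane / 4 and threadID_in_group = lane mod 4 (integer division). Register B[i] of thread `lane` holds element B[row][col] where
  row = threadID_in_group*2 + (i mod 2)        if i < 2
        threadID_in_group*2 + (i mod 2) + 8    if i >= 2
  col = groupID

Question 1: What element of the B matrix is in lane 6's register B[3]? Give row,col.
lane 6: G=1 (6/4), T=2 (6%4)
i=3: r=2*2+1+8=13, c=G=1

13,1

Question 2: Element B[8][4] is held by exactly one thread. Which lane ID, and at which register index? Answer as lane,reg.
c=4→G=4  r=8→rhi=1,T=0,p=0
L=4*4+0=16  i=1*2+0=2

16,2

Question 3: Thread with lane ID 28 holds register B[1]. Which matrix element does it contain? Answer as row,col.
lane 28: grp=7 (28/4), tig=0 (28%4)
i=1: r=0*2+1+0=1, c=grp=7

1,7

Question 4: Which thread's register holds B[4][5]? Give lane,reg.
c: 5->gid=5  r: 4->r8=0,tid=2,i&1=0
L=5*4+2=22  i=0*2+0=0

22,0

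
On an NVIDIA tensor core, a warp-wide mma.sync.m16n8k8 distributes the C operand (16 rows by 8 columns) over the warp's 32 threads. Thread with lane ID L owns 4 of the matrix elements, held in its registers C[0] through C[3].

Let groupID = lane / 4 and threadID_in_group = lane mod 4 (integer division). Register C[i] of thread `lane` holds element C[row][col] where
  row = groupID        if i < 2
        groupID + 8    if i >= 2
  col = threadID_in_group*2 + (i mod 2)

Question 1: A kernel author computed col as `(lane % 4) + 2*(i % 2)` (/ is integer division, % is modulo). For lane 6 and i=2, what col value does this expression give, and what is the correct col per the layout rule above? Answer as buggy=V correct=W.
`(lane % 4) + 2*(i % 2)`[6,2]→2
lane 6: G=1 (6/4), T=2 (6%4)
i=2: r=1+8=9, c=2*2+0=4
col: 2 vs 4

buggy=2 correct=4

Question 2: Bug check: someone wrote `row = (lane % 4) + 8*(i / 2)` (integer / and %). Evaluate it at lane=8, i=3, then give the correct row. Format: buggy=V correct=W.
`(lane % 4) + 8*(i / 2)`[8,3]→8
8: G=2,T=0
[3] (2+8,0*2+1) = (10,1)
row: 8 vs 10

buggy=8 correct=10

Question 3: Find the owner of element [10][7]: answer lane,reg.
r:10=>grp=2,rB=1  c:7=>tig=3,lo=1
L=2*4+3=11  i=1*2+1=3

11,3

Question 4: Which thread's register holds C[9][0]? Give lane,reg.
4,2

r: 9->gid=1,r8=1  c: 0->tid=0,i&1=0
L=1*4+0=4  i=1*2+0=2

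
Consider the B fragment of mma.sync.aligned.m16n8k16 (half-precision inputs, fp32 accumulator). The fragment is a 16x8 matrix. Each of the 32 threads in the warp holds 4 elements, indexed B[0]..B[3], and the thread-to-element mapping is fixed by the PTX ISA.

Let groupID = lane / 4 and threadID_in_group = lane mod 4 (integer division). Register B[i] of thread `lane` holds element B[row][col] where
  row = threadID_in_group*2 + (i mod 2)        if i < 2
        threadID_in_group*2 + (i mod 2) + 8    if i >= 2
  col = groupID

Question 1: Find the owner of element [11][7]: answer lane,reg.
29,3

c:7=>grp=7  r:11=>rB=1,tig=1,lo=1
L=7*4+1=29  i=1*2+1=3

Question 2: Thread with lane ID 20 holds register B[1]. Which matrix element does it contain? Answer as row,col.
1,5

L=20=>grp=20>>2=5, tig=20&3=0
[1]=>row 0·2+1+0=1  col grp=5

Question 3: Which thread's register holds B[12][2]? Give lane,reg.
c:2=>grp=2  r:12=>rB=1,tig=2,lo=0
L=2*4+2=10  i=1*2+0=2

10,2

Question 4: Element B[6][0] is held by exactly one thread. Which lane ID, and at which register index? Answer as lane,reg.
c: 0->gid=0  r: 6->r8=0,tid=3,i&1=0
L=0*4+3=3  i=0*2+0=0

3,0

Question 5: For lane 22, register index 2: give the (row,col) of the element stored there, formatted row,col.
12,5

lane 22: g=5 (22/4), t=2 (22%4)
i=2: r=2*2+0+8=12, c=g=5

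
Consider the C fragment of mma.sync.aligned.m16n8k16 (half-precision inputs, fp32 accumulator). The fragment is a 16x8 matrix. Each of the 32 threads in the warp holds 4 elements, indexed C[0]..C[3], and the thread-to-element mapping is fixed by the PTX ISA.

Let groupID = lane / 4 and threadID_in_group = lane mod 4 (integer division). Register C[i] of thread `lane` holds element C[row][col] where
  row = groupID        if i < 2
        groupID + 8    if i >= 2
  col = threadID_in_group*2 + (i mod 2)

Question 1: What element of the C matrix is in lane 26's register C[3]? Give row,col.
14,5

lane 26->26/4=6, 26 mod 4=2
i=3  r:6+8->14  c:2·2+1->5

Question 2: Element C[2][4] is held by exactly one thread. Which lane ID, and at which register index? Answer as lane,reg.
10,0

r=2⇒gr=2,Rb=0  c=4⇒th=2,odd=0
L=2*4+2=10  i=0*2+0=0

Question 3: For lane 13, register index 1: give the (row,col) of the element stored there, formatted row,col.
3,3

lane 13: grp=3 (13/4), tig=1 (13%4)
i=1: r=3+0=3, c=1*2+1=3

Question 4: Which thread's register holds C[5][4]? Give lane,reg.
r=5->g=5,rb=0  c=4->t=2,b0=0
L=5*4+2=22  i=0*2+0=0

22,0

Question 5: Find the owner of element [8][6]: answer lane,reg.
3,2

r=8⇒gr=0,Rb=1  c=6⇒th=3,odd=0
L=0*4+3=3  i=1*2+0=2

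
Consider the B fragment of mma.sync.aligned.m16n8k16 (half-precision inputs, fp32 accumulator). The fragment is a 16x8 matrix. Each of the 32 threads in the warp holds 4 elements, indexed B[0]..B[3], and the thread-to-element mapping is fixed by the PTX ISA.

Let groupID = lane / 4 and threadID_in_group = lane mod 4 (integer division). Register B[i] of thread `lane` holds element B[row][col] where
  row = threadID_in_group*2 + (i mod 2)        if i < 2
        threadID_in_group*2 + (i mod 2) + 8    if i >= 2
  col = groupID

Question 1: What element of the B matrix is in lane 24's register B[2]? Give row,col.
L=24=>grp=24>>2=6, tig=24&3=0
[2]=>row 0·2+0+8=8  col grp=6

8,6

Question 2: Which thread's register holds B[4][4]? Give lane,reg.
18,0

c: 4->gid=4  r: 4->r8=0,tid=2,i&1=0
L=4*4+2=18  i=0*2+0=0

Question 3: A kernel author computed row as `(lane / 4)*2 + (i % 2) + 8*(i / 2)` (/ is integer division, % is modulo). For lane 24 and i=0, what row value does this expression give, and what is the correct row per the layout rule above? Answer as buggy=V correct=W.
`(lane / 4)*2 + (i % 2) + 8*(i / 2)`[24,0]->12
lane 24: g=6 (24/4), t=0 (24%4)
i=0: r=0*2+0+0=0, c=g=6
row: 12 vs 0

buggy=12 correct=0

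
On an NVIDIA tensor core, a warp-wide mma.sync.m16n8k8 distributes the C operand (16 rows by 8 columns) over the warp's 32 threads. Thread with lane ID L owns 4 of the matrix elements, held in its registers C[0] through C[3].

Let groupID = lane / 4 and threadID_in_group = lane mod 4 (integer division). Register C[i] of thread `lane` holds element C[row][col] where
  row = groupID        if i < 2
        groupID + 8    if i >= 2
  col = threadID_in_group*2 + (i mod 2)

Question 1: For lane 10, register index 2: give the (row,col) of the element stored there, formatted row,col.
L=10->g=10>>2=2, t=10&3=2
[2]->row 2+8=10  col 2·2+0=4

10,4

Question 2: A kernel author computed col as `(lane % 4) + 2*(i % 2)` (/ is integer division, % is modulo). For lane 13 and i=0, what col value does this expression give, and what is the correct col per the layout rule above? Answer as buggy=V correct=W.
`(lane % 4) + 2*(i % 2)`[13,0]→1
lane 13→13/4=3, 13 mod 4=1
i=0  r:3+0→3  c:2·1+0→2
col: 1 vs 2

buggy=1 correct=2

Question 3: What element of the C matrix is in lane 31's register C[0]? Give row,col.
31: gr=7,th=3
[0] (7+0,3*2+0) = (7,6)

7,6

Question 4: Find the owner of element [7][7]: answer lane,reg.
r=7⇒gr=7,Rb=0  c=7⇒th=3,odd=1
L=7*4+3=31  i=0*2+1=1

31,1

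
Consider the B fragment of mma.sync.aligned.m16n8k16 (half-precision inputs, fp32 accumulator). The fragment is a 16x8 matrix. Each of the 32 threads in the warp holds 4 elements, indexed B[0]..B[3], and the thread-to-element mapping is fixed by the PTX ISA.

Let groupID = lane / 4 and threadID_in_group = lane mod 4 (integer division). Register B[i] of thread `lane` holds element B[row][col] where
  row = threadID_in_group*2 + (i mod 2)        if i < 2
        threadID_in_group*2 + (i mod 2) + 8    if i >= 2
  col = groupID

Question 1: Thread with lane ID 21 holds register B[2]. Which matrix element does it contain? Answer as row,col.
10,5

L=21⇒gr=21>>2=5, th=21&3=1
[2]⇒row 1·2+0+8=10  col gr=5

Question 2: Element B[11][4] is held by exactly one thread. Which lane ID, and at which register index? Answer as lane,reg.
c: 4->gid=4  r: 11->r8=1,tid=1,i&1=1
L=4*4+1=17  i=1*2+1=3

17,3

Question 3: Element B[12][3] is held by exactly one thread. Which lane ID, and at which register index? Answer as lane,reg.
14,2

c=3->g=3  r=12->rb=1,t=2,b0=0
L=3*4+2=14  i=1*2+0=2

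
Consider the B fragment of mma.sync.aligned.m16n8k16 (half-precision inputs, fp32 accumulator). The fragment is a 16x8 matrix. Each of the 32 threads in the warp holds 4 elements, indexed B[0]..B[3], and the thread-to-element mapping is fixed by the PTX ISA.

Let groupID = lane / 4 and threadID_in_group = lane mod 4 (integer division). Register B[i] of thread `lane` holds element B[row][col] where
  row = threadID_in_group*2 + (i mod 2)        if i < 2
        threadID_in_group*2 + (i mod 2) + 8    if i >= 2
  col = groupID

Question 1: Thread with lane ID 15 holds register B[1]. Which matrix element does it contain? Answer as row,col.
7,3

lane 15->15/4=3, 15 mod 4=3
i=1  r:2·3+1+0->7  c:3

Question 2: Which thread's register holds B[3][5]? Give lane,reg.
c=5⇒gr=5  r=3⇒Rb=0,th=1,odd=1
L=5*4+1=21  i=0*2+1=1

21,1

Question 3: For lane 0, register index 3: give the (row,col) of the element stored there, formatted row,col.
9,0

lane 0: gid=0 (0/4), tid=0 (0%4)
i=3: r=0*2+1+8=9, c=gid=0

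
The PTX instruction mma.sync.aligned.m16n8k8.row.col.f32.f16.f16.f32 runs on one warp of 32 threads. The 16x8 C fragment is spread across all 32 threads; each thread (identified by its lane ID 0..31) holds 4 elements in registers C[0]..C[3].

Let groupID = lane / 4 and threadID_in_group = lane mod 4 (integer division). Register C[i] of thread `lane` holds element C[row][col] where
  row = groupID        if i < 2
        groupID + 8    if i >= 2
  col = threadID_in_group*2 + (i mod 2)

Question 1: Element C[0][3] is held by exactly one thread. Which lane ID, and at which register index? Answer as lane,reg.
1,1

r=0->g=0,rb=0  c=3->t=1,b0=1
L=0*4+1=1  i=0*2+1=1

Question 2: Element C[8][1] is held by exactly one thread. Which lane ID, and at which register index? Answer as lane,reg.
r=8->g=0,rb=1  c=1->t=0,b0=1
L=0*4+0=0  i=1*2+1=3

0,3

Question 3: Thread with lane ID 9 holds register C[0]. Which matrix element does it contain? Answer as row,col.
2,2

lane 9: gr=2 (9/4), th=1 (9%4)
i=0: r=2+0=2, c=1*2+0=2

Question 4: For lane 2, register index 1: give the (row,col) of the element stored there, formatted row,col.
0,5

lane 2: gid=0 (2/4), tid=2 (2%4)
i=1: r=0+0=0, c=2*2+1=5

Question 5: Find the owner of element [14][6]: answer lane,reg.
27,2

r=14→G=6,rhi=1  c=6→T=3,p=0
L=6*4+3=27  i=1*2+0=2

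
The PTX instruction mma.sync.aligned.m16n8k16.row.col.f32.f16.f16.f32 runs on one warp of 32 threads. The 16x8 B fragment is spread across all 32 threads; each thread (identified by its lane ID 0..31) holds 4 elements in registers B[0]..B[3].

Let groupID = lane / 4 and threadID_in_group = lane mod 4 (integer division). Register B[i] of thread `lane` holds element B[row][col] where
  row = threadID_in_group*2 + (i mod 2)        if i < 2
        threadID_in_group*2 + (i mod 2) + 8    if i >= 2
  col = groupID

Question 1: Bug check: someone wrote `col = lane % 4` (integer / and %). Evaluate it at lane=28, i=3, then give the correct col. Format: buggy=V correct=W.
buggy=0 correct=7

`lane % 4`[28,3]→0
lane 28→28/4=7, 28 mod 4=0
i=3  r:2·0+1+8→9  c:7
col: 0 vs 7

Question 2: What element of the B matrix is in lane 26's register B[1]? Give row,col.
5,6

lane 26: gr=6 (26/4), th=2 (26%4)
i=1: r=2*2+1+0=5, c=gr=6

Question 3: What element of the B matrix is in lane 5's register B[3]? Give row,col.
11,1

lane 5->5/4=1, 5 mod 4=1
i=3  r:2·1+1+8->11  c:1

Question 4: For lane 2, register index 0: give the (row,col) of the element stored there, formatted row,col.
4,0

lane 2->2/4=0, 2 mod 4=2
i=0  r:2·2+0+0->4  c:0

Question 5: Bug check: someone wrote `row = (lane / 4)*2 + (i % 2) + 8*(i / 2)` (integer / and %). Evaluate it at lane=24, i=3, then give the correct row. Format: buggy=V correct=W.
buggy=21 correct=9

`(lane / 4)*2 + (i % 2) + 8*(i / 2)`[24,3]->21
lane 24->24/4=6, 24 mod 4=0
i=3  r:2·0+1+8->9  c:6
row: 21 vs 9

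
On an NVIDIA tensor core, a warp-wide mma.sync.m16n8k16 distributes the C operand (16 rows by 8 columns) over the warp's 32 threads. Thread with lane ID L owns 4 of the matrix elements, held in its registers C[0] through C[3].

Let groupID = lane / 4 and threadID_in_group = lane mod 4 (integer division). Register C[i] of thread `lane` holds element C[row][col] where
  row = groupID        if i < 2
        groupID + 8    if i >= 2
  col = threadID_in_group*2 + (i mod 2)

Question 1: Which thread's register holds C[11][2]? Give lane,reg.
r:11=>grp=3,rB=1  c:2=>tig=1,lo=0
L=3*4+1=13  i=1*2+0=2

13,2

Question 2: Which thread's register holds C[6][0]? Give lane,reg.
r: 6->gid=6,r8=0  c: 0->tid=0,i&1=0
L=6*4+0=24  i=0*2+0=0

24,0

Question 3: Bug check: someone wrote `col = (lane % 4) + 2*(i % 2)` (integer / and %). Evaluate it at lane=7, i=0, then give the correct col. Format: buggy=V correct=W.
buggy=3 correct=6

`(lane % 4) + 2*(i % 2)`[7,0]->3
lane 7->7/4=1, 7 mod 4=3
i=0  r:1+0->1  c:2·3+0->6
col: 3 vs 6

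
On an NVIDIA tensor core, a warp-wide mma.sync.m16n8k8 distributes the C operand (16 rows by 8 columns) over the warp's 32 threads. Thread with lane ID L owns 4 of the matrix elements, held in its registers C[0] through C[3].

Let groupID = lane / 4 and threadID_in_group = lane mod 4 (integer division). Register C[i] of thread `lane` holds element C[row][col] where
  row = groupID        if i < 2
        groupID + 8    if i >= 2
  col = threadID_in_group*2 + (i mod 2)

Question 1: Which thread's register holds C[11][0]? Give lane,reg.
r=11→G=3,rhi=1  c=0→T=0,p=0
L=3*4+0=12  i=1*2+0=2

12,2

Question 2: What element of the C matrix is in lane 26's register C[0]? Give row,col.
lane 26: grp=6 (26/4), tig=2 (26%4)
i=0: r=6+0=6, c=2*2+0=4

6,4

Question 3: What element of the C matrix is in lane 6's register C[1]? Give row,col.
1,5

L=6->g=6>>2=1, t=6&3=2
[1]->row 1+0=1  col 2·2+1=5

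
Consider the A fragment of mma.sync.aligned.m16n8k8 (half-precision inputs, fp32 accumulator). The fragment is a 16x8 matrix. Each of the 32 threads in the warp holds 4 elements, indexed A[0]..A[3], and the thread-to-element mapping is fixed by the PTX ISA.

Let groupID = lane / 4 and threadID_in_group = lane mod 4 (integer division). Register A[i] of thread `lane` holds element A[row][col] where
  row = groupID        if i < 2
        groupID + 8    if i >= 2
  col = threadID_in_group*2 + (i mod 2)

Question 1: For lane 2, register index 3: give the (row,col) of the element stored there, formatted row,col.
lane 2->2/4=0, 2 mod 4=2
i=3  r:0+8->8  c:2·2+1->5

8,5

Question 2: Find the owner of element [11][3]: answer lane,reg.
13,3

r:11=>grp=3,rB=1  c:3=>tig=1,lo=1
L=3*4+1=13  i=1*2+1=3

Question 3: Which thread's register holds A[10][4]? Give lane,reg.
10,2

r=10→G=2,rhi=1  c=4→T=2,p=0
L=2*4+2=10  i=1*2+0=2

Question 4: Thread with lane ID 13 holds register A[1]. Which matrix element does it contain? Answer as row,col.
3,3

13: grp=3,tig=1
[1] (3+0,1*2+1) = (3,3)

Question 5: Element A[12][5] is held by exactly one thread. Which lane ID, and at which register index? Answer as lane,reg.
r=12->g=4,rb=1  c=5->t=2,b0=1
L=4*4+2=18  i=1*2+1=3

18,3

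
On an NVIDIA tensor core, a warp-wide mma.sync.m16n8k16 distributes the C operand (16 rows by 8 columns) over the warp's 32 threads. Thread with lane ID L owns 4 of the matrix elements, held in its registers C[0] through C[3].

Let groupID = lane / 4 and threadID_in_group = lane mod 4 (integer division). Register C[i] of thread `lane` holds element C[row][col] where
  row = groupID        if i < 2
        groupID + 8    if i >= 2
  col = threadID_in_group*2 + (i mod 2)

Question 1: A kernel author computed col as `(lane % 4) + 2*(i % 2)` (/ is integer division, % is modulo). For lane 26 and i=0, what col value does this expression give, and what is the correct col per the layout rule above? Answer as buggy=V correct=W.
`(lane % 4) + 2*(i % 2)`[26,0]=>2
lane 26: grp=6 (26/4), tig=2 (26%4)
i=0: r=6+0=6, c=2*2+0=4
col: 2 vs 4

buggy=2 correct=4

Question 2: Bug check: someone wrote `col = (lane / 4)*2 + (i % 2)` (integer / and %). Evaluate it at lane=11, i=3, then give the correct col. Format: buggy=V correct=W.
`(lane / 4)*2 + (i % 2)`[11,3]->5
11: gid=2,tid=3
[3] (2+8,3*2+1) = (10,7)
col: 5 vs 7

buggy=5 correct=7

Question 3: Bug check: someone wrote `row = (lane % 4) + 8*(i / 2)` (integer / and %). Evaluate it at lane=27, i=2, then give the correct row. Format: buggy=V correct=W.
buggy=11 correct=14

`(lane % 4) + 8*(i / 2)`[27,2]=>11
lane 27=>27/4=6, 27 mod 4=3
i=2  r:6+8=>14  c:2·3+0=>6
row: 11 vs 14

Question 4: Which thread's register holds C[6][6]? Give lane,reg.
r=6→G=6,rhi=0  c=6→T=3,p=0
L=6*4+3=27  i=0*2+0=0

27,0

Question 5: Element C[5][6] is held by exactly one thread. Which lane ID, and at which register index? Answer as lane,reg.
r:5=>grp=5,rB=0  c:6=>tig=3,lo=0
L=5*4+3=23  i=0*2+0=0

23,0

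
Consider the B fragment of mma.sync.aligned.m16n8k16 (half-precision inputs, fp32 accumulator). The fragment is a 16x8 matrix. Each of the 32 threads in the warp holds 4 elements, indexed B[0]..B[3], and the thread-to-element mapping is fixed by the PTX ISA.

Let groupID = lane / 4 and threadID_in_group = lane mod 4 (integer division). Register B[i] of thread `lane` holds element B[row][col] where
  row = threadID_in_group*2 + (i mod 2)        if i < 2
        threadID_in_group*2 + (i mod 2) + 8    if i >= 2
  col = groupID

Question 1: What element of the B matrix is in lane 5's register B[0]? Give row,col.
2,1

5: g=1,t=1
[0] (1*2+0+0,1) = (2,1)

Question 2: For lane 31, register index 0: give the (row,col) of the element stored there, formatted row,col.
6,7

L=31⇒gr=31>>2=7, th=31&3=3
[0]⇒row 3·2+0+0=6  col gr=7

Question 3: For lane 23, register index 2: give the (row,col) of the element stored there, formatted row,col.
14,5

23: grp=5,tig=3
[2] (3*2+0+8,5) = (14,5)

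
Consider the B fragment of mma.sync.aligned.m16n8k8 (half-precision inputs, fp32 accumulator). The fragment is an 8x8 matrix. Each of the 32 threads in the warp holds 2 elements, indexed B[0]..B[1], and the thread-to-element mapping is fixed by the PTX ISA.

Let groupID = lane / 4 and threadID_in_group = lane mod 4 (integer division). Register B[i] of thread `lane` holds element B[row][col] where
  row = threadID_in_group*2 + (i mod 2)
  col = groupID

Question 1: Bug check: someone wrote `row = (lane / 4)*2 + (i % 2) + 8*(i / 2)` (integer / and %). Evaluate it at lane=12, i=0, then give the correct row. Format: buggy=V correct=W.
`(lane / 4)*2 + (i % 2) + 8*(i / 2)`[12,0]=>6
12: grp=3,tig=0
[0] (0*2+0,3) = (0,3)
row: 6 vs 0

buggy=6 correct=0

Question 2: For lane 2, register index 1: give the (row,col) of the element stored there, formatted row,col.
lane 2: g=0 (2/4), t=2 (2%4)
i=1: r=2*2+1=5, c=g=0

5,0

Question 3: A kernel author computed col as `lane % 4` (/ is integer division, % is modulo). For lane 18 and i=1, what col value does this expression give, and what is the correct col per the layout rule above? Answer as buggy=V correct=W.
buggy=2 correct=4

`lane % 4`[18,1]->2
L=18->g=18>>2=4, t=18&3=2
[1]->row 2·2+1=5  col g=4
col: 2 vs 4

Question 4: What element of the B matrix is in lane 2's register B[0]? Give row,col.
2: grp=0,tig=2
[0] (2*2+0,0) = (4,0)

4,0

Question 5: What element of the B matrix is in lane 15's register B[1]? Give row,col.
7,3

lane 15: gr=3 (15/4), th=3 (15%4)
i=1: r=3*2+1=7, c=gr=3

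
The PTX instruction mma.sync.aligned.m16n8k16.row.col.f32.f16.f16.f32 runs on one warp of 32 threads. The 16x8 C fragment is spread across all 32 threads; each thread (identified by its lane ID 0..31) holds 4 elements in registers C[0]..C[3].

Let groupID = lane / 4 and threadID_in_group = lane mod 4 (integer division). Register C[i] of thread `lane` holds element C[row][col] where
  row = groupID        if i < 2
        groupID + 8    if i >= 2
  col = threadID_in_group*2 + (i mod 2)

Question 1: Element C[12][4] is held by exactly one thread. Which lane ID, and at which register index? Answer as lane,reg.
r=12→G=4,rhi=1  c=4→T=2,p=0
L=4*4+2=18  i=1*2+0=2

18,2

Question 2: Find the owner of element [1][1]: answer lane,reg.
r:1=>grp=1,rB=0  c:1=>tig=0,lo=1
L=1*4+0=4  i=0*2+1=1

4,1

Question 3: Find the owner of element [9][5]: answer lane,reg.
6,3

r=9->g=1,rb=1  c=5->t=2,b0=1
L=1*4+2=6  i=1*2+1=3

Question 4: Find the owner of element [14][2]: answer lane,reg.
r=14⇒gr=6,Rb=1  c=2⇒th=1,odd=0
L=6*4+1=25  i=1*2+0=2

25,2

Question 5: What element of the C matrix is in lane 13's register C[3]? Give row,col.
L=13=>grp=13>>2=3, tig=13&3=1
[3]=>row 3+8=11  col 1·2+1=3

11,3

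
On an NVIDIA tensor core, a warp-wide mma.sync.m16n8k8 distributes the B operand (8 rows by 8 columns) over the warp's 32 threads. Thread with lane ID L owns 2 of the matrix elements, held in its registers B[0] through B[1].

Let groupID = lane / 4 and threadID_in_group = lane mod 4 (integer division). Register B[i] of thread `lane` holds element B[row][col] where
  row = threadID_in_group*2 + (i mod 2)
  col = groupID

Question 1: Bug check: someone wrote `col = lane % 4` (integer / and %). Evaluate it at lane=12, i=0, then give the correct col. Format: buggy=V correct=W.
buggy=0 correct=3

`lane % 4`[12,0]->0
lane 12: gid=3 (12/4), tid=0 (12%4)
i=0: r=0*2+0=0, c=gid=3
col: 0 vs 3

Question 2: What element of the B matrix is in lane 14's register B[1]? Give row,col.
lane 14->14/4=3, 14 mod 4=2
i=1  r:2·2+1->5  c:3

5,3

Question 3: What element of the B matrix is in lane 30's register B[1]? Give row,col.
lane 30: gid=7 (30/4), tid=2 (30%4)
i=1: r=2*2+1=5, c=gid=7

5,7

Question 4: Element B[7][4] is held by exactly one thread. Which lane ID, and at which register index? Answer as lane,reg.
19,1

c=4⇒gr=4  r=7⇒th=3,odd=1
L=4*4+3=19  i=1=1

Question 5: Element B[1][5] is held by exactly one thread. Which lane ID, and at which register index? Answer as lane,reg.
20,1

c=5⇒gr=5  r=1⇒th=0,odd=1
L=5*4+0=20  i=1=1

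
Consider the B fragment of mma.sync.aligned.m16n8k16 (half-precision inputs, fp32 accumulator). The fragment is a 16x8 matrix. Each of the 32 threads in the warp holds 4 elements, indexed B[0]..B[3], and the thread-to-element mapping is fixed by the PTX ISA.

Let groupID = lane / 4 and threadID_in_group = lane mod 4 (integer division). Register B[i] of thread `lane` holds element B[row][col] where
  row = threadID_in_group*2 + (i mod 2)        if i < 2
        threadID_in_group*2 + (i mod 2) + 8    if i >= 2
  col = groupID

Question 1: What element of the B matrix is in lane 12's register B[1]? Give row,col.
1,3

L=12⇒gr=12>>2=3, th=12&3=0
[1]⇒row 0·2+1+0=1  col gr=3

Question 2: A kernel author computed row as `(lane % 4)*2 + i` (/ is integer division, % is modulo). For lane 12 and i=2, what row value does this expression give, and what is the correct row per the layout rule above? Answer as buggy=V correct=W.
`(lane % 4)*2 + i`[12,2]→2
lane 12→12/4=3, 12 mod 4=0
i=2  r:2·0+0+8→8  c:3
row: 2 vs 8

buggy=2 correct=8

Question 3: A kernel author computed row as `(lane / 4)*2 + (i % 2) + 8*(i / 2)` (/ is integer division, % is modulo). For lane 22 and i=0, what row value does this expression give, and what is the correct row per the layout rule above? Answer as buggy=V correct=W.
buggy=10 correct=4

`(lane / 4)*2 + (i % 2) + 8*(i / 2)`[22,0]->10
lane 22->22/4=5, 22 mod 4=2
i=0  r:2·2+0+0->4  c:5
row: 10 vs 4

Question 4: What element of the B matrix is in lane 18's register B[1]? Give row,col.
L=18→G=18>>2=4, T=18&3=2
[1]→row 2·2+1+0=5  col G=4

5,4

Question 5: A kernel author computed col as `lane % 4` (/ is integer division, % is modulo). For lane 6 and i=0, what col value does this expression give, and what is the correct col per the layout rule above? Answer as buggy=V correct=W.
`lane % 4`[6,0]→2
6: G=1,T=2
[0] (2*2+0+0,1) = (4,1)
col: 2 vs 1

buggy=2 correct=1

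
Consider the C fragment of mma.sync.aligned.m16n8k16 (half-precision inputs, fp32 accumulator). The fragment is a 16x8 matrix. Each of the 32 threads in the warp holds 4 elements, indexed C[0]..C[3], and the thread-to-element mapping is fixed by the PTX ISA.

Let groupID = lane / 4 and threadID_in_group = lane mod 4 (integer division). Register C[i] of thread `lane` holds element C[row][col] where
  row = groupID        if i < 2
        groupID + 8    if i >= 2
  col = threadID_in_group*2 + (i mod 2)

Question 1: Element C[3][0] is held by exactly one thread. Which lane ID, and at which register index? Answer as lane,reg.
12,0

r=3→G=3,rhi=0  c=0→T=0,p=0
L=3*4+0=12  i=0*2+0=0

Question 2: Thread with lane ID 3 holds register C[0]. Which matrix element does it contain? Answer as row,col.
0,6

lane 3⇒3/4=0, 3 mod 4=3
i=0  r:0+0⇒0  c:2·3+0⇒6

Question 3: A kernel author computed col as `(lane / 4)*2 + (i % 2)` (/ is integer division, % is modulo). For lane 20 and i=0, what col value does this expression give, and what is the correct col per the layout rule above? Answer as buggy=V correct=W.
buggy=10 correct=0

`(lane / 4)*2 + (i % 2)`[20,0]->10
lane 20->20/4=5, 20 mod 4=0
i=0  r:5+0->5  c:2·0+0->0
col: 10 vs 0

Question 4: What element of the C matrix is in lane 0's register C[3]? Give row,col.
lane 0→0/4=0, 0 mod 4=0
i=3  r:0+8→8  c:2·0+1→1

8,1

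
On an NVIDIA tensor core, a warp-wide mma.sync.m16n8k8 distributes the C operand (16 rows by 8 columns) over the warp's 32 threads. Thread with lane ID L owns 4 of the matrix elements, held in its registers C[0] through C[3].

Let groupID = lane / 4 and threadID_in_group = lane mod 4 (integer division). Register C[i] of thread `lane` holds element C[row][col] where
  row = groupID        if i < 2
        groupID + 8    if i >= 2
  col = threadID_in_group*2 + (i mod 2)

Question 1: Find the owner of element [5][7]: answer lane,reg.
23,1

r:5=>grp=5,rB=0  c:7=>tig=3,lo=1
L=5*4+3=23  i=0*2+1=1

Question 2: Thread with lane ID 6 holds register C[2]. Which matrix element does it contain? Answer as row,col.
9,4

lane 6->6/4=1, 6 mod 4=2
i=2  r:1+8->9  c:2·2+0->4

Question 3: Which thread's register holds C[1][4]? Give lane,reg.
6,0

r=1⇒gr=1,Rb=0  c=4⇒th=2,odd=0
L=1*4+2=6  i=0*2+0=0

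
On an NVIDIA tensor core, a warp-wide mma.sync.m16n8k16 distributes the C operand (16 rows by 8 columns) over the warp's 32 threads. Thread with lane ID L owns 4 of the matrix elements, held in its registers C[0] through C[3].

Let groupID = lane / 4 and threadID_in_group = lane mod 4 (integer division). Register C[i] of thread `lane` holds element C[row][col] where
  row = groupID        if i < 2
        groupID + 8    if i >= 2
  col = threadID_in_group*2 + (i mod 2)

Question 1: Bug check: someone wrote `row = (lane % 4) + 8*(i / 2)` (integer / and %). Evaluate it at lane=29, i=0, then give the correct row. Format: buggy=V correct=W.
`(lane % 4) + 8*(i / 2)`[29,0]→1
29: G=7,T=1
[0] (7+0,1*2+0) = (7,2)
row: 1 vs 7

buggy=1 correct=7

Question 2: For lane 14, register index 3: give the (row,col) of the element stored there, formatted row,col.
11,5

lane 14: grp=3 (14/4), tig=2 (14%4)
i=3: r=3+8=11, c=2*2+1=5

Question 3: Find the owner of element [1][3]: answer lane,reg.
r=1->g=1,rb=0  c=3->t=1,b0=1
L=1*4+1=5  i=0*2+1=1

5,1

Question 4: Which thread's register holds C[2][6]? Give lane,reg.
r=2⇒gr=2,Rb=0  c=6⇒th=3,odd=0
L=2*4+3=11  i=0*2+0=0

11,0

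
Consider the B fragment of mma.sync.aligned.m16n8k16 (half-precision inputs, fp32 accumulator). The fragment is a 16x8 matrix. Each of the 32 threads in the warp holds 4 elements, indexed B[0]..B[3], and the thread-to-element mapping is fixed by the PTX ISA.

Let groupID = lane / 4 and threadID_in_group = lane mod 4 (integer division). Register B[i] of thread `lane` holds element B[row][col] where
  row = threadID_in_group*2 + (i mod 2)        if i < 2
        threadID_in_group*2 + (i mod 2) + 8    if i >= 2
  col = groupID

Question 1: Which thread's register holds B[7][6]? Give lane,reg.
c:6=>grp=6  r:7=>rB=0,tig=3,lo=1
L=6*4+3=27  i=0*2+1=1

27,1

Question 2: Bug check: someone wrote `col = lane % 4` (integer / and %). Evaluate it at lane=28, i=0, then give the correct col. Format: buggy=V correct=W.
buggy=0 correct=7

`lane % 4`[28,0]⇒0
L=28⇒gr=28>>2=7, th=28&3=0
[0]⇒row 0·2+0+0=0  col gr=7
col: 0 vs 7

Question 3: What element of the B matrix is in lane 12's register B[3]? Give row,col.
L=12⇒gr=12>>2=3, th=12&3=0
[3]⇒row 0·2+1+8=9  col gr=3

9,3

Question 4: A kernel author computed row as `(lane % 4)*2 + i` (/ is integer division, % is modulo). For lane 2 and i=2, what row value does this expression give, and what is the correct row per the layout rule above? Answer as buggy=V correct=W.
buggy=6 correct=12

`(lane % 4)*2 + i`[2,2]⇒6
lane 2⇒2/4=0, 2 mod 4=2
i=2  r:2·2+0+8⇒12  c:0
row: 6 vs 12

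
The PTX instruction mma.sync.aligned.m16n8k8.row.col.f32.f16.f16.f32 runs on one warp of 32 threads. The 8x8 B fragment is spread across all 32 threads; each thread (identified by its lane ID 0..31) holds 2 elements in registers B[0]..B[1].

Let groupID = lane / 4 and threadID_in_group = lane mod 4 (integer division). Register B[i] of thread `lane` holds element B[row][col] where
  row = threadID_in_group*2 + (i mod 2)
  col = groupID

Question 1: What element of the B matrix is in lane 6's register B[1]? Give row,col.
6: gr=1,th=2
[1] (2*2+1,1) = (5,1)

5,1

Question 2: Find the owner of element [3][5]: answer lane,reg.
21,1

c=5->g=5  r=3->t=1,b0=1
L=5*4+1=21  i=1=1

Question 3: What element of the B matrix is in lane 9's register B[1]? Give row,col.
3,2

lane 9=>9/4=2, 9 mod 4=1
i=1  r:2·1+1=>3  c:2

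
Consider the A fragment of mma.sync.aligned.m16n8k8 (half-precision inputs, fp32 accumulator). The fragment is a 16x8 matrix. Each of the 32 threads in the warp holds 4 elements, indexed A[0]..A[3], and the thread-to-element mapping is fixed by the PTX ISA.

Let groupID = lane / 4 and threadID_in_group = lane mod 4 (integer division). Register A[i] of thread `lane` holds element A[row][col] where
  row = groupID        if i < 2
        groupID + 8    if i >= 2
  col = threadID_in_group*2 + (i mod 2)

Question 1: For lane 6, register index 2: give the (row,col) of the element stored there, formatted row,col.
9,4

lane 6=>6/4=1, 6 mod 4=2
i=2  r:1+8=>9  c:2·2+0=>4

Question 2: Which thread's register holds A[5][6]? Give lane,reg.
r=5⇒gr=5,Rb=0  c=6⇒th=3,odd=0
L=5*4+3=23  i=0*2+0=0

23,0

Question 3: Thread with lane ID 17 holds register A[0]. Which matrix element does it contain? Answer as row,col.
lane 17: gr=4 (17/4), th=1 (17%4)
i=0: r=4+0=4, c=1*2+0=2

4,2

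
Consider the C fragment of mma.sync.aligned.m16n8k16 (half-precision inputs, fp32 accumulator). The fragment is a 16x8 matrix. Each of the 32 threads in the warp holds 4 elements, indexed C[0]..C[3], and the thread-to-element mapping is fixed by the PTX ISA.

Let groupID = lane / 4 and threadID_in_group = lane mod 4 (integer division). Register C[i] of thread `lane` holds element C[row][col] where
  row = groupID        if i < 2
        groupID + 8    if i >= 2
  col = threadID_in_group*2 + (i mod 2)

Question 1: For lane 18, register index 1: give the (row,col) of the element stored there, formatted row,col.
4,5

L=18=>grp=18>>2=4, tig=18&3=2
[1]=>row 4+0=4  col 2·2+1=5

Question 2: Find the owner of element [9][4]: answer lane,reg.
6,2

r=9⇒gr=1,Rb=1  c=4⇒th=2,odd=0
L=1*4+2=6  i=1*2+0=2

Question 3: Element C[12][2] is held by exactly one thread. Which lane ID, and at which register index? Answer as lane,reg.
r=12⇒gr=4,Rb=1  c=2⇒th=1,odd=0
L=4*4+1=17  i=1*2+0=2

17,2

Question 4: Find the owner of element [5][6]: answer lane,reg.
r=5->g=5,rb=0  c=6->t=3,b0=0
L=5*4+3=23  i=0*2+0=0

23,0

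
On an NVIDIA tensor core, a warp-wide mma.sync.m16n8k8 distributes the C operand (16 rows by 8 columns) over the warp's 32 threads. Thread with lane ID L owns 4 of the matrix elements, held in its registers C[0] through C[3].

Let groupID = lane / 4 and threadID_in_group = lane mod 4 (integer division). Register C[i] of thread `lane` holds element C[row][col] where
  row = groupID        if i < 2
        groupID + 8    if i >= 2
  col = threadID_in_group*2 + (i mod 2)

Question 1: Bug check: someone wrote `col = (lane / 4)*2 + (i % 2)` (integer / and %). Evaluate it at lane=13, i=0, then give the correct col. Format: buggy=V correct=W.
buggy=6 correct=2

`(lane / 4)*2 + (i % 2)`[13,0]->6
L=13->g=13>>2=3, t=13&3=1
[0]->row 3+0=3  col 1·2+0=2
col: 6 vs 2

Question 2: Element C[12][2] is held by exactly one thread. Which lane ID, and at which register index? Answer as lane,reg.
r: 12->gid=4,r8=1  c: 2->tid=1,i&1=0
L=4*4+1=17  i=1*2+0=2

17,2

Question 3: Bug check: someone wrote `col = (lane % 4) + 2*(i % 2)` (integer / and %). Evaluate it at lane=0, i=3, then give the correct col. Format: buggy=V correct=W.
buggy=2 correct=1

`(lane % 4) + 2*(i % 2)`[0,3]->2
L=0->gid=0>>2=0, tid=0&3=0
[3]->row 0+8=8  col 0·2+1=1
col: 2 vs 1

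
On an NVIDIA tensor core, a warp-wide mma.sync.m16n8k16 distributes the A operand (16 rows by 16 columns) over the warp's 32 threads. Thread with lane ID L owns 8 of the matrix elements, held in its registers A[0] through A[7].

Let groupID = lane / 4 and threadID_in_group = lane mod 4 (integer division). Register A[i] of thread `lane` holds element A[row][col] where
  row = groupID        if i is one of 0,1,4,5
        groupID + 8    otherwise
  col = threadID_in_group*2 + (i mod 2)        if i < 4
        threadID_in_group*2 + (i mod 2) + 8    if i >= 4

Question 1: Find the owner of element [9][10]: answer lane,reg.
5,6

r: 9->gid=1,r8=1  c: 10->c8=1,tid=1,i&1=0
L=1*4+1=5  i=1*4+1*2+0=6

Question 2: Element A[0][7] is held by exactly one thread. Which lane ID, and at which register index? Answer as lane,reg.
3,1

r:0=>grp=0,rB=0  c:7=>cB=0,tig=3,lo=1
L=0*4+3=3  i=0*4+0*2+1=1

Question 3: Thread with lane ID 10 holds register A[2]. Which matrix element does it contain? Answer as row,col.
10,4

L=10->gid=10>>2=2, tid=10&3=2
[2]->row 2+8=10  col 2·2+0+0=4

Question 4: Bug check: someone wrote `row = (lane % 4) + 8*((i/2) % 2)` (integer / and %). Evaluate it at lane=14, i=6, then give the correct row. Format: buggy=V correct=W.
buggy=10 correct=11

`(lane % 4) + 8*((i/2) % 2)`[14,6]→10
14: G=3,T=2
[6] (3+8,2*2+0+8) = (11,12)
row: 10 vs 11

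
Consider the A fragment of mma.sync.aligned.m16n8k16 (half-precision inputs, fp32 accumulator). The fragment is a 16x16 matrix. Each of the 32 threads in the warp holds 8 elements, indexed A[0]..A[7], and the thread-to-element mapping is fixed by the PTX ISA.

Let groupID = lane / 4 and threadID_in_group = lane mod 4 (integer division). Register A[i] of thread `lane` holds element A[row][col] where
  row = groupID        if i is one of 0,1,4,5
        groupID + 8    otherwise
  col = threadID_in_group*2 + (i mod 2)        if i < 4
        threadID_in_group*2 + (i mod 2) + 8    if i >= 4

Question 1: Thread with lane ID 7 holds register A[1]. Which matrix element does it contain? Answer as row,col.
L=7→G=7>>2=1, T=7&3=3
[1]→row 1+0=1  col 3·2+1+0=7

1,7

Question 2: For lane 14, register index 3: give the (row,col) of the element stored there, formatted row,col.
14: gid=3,tid=2
[3] (3+8,2*2+1+0) = (11,5)

11,5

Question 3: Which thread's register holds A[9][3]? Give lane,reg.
r=9→G=1,rhi=1  c=3→chi=0,T=1,p=1
L=1*4+1=5  i=0*4+1*2+1=3

5,3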